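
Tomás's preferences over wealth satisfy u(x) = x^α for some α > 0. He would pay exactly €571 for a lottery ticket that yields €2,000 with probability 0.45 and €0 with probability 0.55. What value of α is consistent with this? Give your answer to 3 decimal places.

Since u(0) = 0, the lottery's EU is 0.45·2000^α.
Indifference: 571^α = 0.45·2000^α, so (571/2000)^α = 0.45.
α = ln(0.45) / ln(571/2000) = -0.798508/-1.253513 ≈ 0.637.

α ≈ 0.637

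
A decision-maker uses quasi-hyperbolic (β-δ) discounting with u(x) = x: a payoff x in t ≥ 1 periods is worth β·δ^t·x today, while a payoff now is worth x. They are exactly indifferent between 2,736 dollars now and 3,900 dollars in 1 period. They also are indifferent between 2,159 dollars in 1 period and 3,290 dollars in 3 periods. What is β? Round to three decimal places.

β ≈ 0.866

The second indifference involves only future payoffs, so β cancels: β·δ^1·2159 = β·δ^3·3290, giving δ^2 = 2159/3290 = 0.65623, so δ = 0.81008.
Now use the now-vs-future pair: 2736 = β·δ·3900 gives β = 2736/(0.81008·3900) ≈ 0.866.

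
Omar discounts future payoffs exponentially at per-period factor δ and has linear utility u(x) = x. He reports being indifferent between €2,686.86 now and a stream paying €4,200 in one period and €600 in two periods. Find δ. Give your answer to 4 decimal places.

Present value of the stream is 4200·δ + 600·δ². Indifference gives 4200δ + 600δ² = 2686.86.
Rearranged: 600δ² + 4200δ − 2686.86 = 0.
By the quadratic formula (taking the positive root), δ = (−4200 + √24088464.00) / 1200 ≈ 0.5900.

δ ≈ 0.5900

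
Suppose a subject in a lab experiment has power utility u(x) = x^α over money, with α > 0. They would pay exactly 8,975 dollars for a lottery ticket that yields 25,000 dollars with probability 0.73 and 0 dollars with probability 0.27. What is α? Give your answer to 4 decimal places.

α ≈ 0.3072

The lottery's expected utility is 0.73·u(25000) + 0.27·u(0) = 0.73·25000^α (since u(0) = 0 for α > 0).
Equating: 8975^α = 0.73·25000^α, i.e. 0.3590^α = 0.73.
Taking logs: α·ln(8975/25000) = ln(0.73), so α = -0.3147107 / -1.0244329 ≈ 0.3072.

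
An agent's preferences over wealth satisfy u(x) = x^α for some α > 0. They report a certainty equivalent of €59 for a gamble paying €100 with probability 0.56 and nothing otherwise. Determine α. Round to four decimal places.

α ≈ 1.0989

The lottery's expected utility is 0.56·u(100) + 0.44·u(0) = 0.56·100^α (since u(0) = 0 for α > 0).
Indifference: 59^α = 0.56·100^α, so (59/100)^α = 0.56.
α = ln(0.56) / ln(59/100) = -0.5798185/-0.5276327 ≈ 1.0989.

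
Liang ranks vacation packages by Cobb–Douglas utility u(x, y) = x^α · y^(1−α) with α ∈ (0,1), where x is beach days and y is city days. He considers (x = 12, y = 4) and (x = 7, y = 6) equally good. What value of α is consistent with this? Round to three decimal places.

α ≈ 0.429

Indifference: 12^α · 4^(1−α) = 7^α · 6^(1−α).
Taking logs: α·ln 12 + (1−α)·ln 4 = α·ln 7 + (1−α)·ln 6, i.e. α·0.538997 = (1−α)·0.405465.
With A = 0.538997 and B = 0.405465: α·A = (1−α)·B, so α = B/(A+B) = 0.405465/0.944462 ≈ 0.429.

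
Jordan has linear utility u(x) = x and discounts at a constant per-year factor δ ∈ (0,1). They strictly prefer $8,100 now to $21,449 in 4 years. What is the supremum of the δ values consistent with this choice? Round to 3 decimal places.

The preference means 8100 > δ^4·21449.
Hence δ^4 < 8100/21449 = 0.37764, and x ↦ x^(1/4) is increasing on (0,∞).
δ < (8100/21449)^(1/4) ≈ 0.784.

δ < 0.784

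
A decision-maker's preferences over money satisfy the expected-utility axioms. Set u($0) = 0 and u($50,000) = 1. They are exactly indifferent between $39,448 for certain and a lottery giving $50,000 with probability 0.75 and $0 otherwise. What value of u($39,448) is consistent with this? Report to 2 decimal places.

0.75

u($39,448) equals the lottery's expected utility: 0.75·1 + 0.25·0 = 0.75.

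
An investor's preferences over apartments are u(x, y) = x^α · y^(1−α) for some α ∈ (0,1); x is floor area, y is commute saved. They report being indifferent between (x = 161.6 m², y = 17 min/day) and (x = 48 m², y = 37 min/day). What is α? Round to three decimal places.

α ≈ 0.390

Set the two utilities equal: 161.6^α·17^(1−α) = 48^α·37^(1−α).
Taking logs: α·ln 161.6 + (1−α)·ln 17 = α·ln 48 + (1−α)·ln 37, i.e. α·1.213923 = (1−α)·0.777705.
So α/(1−α) = (0.777705)/(1.213923) = 0.640654, and α = 0.640654/1.640654 ≈ 0.390.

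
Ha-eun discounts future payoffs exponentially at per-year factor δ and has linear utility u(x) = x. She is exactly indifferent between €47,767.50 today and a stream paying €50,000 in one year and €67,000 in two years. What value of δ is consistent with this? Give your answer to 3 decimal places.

δ ≈ 0.550

The stream is worth 50000δ + 67000δ² today, so 50000δ + 67000δ² = 47767.50.
So 67000δ² + 50000δ − 47767.50 = 0.
δ = (−50000 + √(50000² + 4·67000·47767.50)) / (2·67000) = (−50000 + √15301690000.00) / 134000 ≈ 0.550.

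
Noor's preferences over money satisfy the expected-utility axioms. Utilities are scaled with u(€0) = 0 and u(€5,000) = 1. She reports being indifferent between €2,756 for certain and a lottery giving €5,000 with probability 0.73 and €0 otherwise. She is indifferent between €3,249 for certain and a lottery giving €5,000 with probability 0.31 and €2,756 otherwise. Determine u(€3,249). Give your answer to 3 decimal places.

From the first indifference, u(€2,756) = 0.73·u(€5,000) + 0.27·u(€0) = 0.73·1 + 0.27·0 = 0.73.
Then u(€3,249) = 0.31·u(€5,000) + 0.69·u(€2,756) = 0.31·1.00 + 0.69·0.73 = 0.8137.

0.814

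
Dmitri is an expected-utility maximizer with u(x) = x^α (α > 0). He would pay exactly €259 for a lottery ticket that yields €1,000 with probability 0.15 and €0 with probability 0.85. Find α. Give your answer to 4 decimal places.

Since u(0) = 0, the lottery's EU is 0.15·1000^α.
Indifference: 259^α = 0.15·1000^α, so (259/1000)^α = 0.15.
Take logs: α = ln 0.15 / ln(259/1000) ≈ 1.404310.

α ≈ 1.4043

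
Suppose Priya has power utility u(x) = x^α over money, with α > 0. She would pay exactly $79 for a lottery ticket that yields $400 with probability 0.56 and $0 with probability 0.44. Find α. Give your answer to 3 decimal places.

EU(lottery) = 0.56·400^α + 0.44·0 = 0.56·400^α.
Setting u(79) equal to that: 79^α = 0.56·400^α ⇒ (79/400)^α = 0.56.
Take logs: α = ln 0.56 / ln(79/400) ≈ 0.35747.

α ≈ 0.357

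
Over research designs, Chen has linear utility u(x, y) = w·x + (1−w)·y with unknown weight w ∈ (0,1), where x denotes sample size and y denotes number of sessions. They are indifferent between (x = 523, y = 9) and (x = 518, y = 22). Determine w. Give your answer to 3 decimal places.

u(523,9) = u(518,22) means w·523 + (1−w)·9 = w·518 + (1−w)·22.
Collecting terms: w·5 = (1−w)·13.
So w/(1−w) = 13/5 = 2.6000, giving w = 13/(5+13) = 0.722.

w = 0.722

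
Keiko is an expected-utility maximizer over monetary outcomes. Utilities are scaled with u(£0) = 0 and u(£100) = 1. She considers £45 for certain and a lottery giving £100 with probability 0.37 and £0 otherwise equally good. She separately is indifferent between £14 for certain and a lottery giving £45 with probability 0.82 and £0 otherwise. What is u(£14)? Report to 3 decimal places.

From the first indifference, u(£45) = 0.37·u(£100) + 0.63·u(£0) = 0.37·1 + 0.63·0 = 0.37.
Then u(£14) = 0.82·u(£45) + 0.18·u(£0) = 0.82·0.37 + 0.18·0.00 = 0.3034.

0.303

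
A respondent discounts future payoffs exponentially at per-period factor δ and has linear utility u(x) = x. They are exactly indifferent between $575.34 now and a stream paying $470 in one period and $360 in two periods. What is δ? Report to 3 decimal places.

The stream is worth 470δ + 360δ² today, so 470δ + 360δ² = 575.34.
So 360δ² + 470δ − 575.34 = 0.
By the quadratic formula (taking the positive root), δ = (−470 + √1049389.60) / 720 ≈ 0.770.

δ ≈ 0.770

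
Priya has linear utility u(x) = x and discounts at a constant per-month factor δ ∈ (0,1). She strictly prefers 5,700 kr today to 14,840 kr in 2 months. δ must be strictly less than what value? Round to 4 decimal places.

δ < 0.6198

Under u(x) = x this choice says 5700 > δ^2·14840.
Dividing by 14840: δ^2 < 0.38410. Both sides are positive, so the square root keeps the direction.
δ < 0.38410^(1/2) = 0.6198.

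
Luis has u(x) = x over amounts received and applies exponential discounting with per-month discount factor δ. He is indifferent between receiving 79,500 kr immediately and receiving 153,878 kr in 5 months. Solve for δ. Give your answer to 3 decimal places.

The payoff in 5 months is discounted by δ^5, so u(79500) = δ^5·u(153878) and δ^5 = u(79500)/u(153878).
With u(x) = x: δ^5 = 79500/153878 = 0.51664.
Hence δ = (0.51664)^(1/5) = 0.87627.

δ ≈ 0.876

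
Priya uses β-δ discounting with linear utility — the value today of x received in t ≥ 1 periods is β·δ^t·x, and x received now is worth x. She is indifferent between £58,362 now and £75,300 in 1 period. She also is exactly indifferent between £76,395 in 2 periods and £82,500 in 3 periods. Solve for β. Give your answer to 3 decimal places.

From the later pair, β·δ^2·76395 = β·δ^3·82500; dividing through, δ = 76395/82500 = 0.92600.
The first indifference: 58362 = β·δ·75300, so β = 58362/(δ·75300) = 58362/(0.92600·75300) ≈ 0.837.

β ≈ 0.837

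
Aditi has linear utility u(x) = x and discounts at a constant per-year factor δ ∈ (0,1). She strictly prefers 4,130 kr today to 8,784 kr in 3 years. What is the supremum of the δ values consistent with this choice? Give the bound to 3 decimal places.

δ < 0.778

Under u(x) = x this choice says 4130 > δ^3·8784.
Dividing by 8784: δ^3 < 0.47017. Both sides are positive, so the cube root keeps the direction.
δ < 0.47017^(1/3) = 0.778.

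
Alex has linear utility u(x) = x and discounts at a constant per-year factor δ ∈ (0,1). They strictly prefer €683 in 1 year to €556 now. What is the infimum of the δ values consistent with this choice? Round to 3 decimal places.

The preference means 556 < δ·683.
So δ > 556/683 = 0.81406.

δ > 0.814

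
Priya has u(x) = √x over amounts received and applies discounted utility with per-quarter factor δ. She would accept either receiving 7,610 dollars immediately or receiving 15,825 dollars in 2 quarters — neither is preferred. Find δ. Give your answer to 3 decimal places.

δ ≈ 0.833

Indifference means u(7610) = δ^2 · u(15825), so δ^2 = u(7610)/u(15825).
Since u(x) = √x, δ^2 = √(7610/15825) = 0.69346.
Hence δ = (0.69346)^(1/2) = 0.83274.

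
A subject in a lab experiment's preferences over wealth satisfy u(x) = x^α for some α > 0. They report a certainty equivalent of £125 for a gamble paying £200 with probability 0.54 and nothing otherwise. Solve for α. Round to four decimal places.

EU(lottery) = 0.54·200^α + 0.46·0 = 0.54·200^α.
Indifference: 125^α = 0.54·200^α, so (125/200)^α = 0.54.
Taking logs: α·ln(125/200) = ln(0.54), so α = -0.6161861 / -0.4700036 ≈ 1.3110.

α ≈ 1.3110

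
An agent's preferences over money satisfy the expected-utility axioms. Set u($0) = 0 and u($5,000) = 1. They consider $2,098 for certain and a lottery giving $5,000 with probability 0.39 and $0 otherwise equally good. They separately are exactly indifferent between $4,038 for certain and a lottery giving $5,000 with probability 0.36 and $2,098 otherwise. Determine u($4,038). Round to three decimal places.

0.610

The first gamble pins u($2,098): it must equal 0.39·1 + 0.61·0 = 0.39.
The second indifference gives u($4,038) = 0.36·u($5,000) + 0.64·u($2,098) = 0.36·1.00 + 0.64·0.39 = 0.6096.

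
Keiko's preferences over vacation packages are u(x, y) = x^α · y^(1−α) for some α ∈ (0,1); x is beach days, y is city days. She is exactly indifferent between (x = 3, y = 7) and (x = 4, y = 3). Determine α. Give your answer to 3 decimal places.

Set the two utilities equal: 3^α·7^(1−α) = 4^α·3^(1−α).
Rearrange to (3/4)^α = (3/7)^(1−α) and take logs: α·-0.287682 = (1−α)·-0.847298.
Thus α·(-1.134980) = -0.847298, so α = -0.847298/-1.134980 ≈ 0.747.

α ≈ 0.747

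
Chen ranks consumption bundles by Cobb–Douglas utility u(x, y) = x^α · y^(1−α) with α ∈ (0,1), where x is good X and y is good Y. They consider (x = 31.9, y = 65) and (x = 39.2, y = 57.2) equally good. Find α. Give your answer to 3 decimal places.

The Cobb–Douglas utilities coincide, so 31.9^α·65^(1−α) = 39.2^α·57.2^(1−α).
Taking logs: α·ln 31.9 + (1−α)·ln 65 = α·ln 39.2 + (1−α)·ln 57.2, i.e. α·-0.206071 = (1−α)·-0.127833.
With A = -0.206071 and B = -0.127833: α·A = (1−α)·B, so α = B/(A+B) = -0.127833/-0.333904 ≈ 0.383.

α ≈ 0.383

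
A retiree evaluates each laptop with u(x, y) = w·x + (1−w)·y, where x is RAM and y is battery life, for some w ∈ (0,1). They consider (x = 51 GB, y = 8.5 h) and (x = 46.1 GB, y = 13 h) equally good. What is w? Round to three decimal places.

u(51,8.5) = u(46.1,13) means w·51 + (1−w)·8.5 = w·46.1 + (1−w)·13.
Collecting terms: w·4.9 = (1−w)·4.5.
So w/(1−w) = 4.5/4.9 = 0.9184, giving w = 4.5/(4.9+4.5) = 0.479.

w = 0.479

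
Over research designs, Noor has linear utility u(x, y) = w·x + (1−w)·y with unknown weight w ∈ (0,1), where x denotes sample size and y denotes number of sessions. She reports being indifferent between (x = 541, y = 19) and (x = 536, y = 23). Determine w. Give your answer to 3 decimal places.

w = 0.444

Indifference: w·541 + (1−w)·19 = w·536 + (1−w)·23.
w·(541−536) = (1−w)·(23−19), i.e. w·5 = (1−w)·4.
So w/(1−w) = 4/5 = 0.8000, giving w = 4/(5+4) = 0.444.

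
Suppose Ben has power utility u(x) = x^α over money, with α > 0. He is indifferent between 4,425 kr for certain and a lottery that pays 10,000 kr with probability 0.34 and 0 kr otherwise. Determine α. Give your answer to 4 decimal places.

α ≈ 1.3232

EU(lottery) = 0.34·10000^α + 0.66·0 = 0.34·10000^α.
Equating: 4425^α = 0.34·10000^α, i.e. 0.4425^α = 0.34.
Taking logs: α·ln(4425/10000) = ln(0.34), so α = -1.0788097 / -0.8153148 ≈ 1.3232.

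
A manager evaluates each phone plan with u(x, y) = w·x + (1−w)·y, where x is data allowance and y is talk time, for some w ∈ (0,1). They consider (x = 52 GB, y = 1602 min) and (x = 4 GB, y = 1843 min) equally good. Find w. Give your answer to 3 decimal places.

u(52,1602) = u(4,1843) means w·52 + (1−w)·1602 = w·4 + (1−w)·1843.
w·(52−4) = (1−w)·(1843−1602), i.e. w·48 = (1−w)·241.
Hence w = 241/(48+241) = 241/289 = 0.834.

w = 0.834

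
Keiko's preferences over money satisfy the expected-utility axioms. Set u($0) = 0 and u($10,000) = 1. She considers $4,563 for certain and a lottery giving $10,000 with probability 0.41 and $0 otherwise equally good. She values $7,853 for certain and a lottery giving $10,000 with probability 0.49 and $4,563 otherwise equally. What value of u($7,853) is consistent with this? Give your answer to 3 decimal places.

0.699

The first gamble pins u($4,563): it must equal 0.41·1 + 0.59·0 = 0.41.
The second indifference gives u($7,853) = 0.49·u($10,000) + 0.51·u($4,563) = 0.49·1.00 + 0.51·0.41 = 0.6991.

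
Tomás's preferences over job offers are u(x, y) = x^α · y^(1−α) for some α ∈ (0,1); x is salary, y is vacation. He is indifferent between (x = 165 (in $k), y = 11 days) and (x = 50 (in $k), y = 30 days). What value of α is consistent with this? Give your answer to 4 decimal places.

α ≈ 0.4566

Indifference: 165^α · 11^(1−α) = 50^α · 30^(1−α).
Taking logs: α·ln 165 + (1−α)·ln 11 = α·ln 50 + (1−α)·ln 30, i.e. α·1.1939225 = (1−α)·1.0033021.
So α/(1−α) = (1.0033021)/(1.1939225) = 0.8403411, and α = 0.8403411/1.8403411 ≈ 0.4566.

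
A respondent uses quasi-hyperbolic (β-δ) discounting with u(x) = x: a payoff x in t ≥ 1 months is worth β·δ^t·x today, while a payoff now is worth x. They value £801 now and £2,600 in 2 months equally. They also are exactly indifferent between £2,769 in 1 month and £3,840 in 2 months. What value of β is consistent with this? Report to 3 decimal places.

From the later pair, β·δ^1·2769 = β·δ^2·3840; dividing through, δ = 2769/3840 = 0.72109.
Now use the now-vs-future pair: 801 = β·δ^2·2600 gives β = 801/(0.51998·2600) ≈ 0.592.

β ≈ 0.592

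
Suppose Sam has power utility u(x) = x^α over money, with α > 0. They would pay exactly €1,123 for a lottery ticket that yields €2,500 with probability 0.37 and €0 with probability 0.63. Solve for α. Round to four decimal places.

α ≈ 1.2424

The lottery's expected utility is 0.37·u(2500) + 0.63·u(0) = 0.37·2500^α (since u(0) = 0 for α > 0).
Setting u(1123) equal to that: 1123^α = 0.37·2500^α ⇒ (1123/2500)^α = 0.37.
Taking logs: α·ln(1123/2500) = ln(0.37), so α = -0.9942523 / -0.8002871 ≈ 1.2424.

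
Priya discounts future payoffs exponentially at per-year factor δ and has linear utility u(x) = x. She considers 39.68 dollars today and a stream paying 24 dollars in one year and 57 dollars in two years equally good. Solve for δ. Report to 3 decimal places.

Equating present values: 39.68 = 24δ + 57δ².
That is, 57δ² + 24δ − 39.68 = 0, a quadratic in δ.
δ = (−24 + √(24² + 4·57·39.68)) / (2·57) = (−24 + √9623.04) / 114 ≈ 0.650.

δ ≈ 0.650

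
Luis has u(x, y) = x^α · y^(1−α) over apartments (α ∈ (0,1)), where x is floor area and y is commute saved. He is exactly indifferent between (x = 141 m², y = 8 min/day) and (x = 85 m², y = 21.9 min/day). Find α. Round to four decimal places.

α ≈ 0.6655

The Cobb–Douglas utilities coincide, so 141^α·8^(1−α) = 85^α·21.9^(1−α).
Rearrange to (141/85)^α = (21.9/8)^(1−α) and take logs: α·0.5061086 = (1−α)·1.0070451.
Thus α·(1.5131537) = 1.0070451, so α = 1.0070451/1.5131537 ≈ 0.6655.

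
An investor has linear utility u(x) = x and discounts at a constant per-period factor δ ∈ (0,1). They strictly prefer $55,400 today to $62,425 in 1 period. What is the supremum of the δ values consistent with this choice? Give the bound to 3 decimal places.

δ < 0.887

Comparing present values: 55400 > δ·62425.
So δ < 55400/62425 = 0.88746.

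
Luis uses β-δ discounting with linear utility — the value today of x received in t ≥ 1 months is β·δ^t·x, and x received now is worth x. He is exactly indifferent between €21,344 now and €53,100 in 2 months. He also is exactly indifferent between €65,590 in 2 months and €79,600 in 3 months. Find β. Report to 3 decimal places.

β ≈ 0.592

The second indifference involves only future payoffs, so β cancels: β·δ^2·65590 = β·δ^3·79600, giving δ = 65590/79600 = 0.82399.
Now use the now-vs-future pair: 21344 = β·δ^2·53100 gives β = 21344/(0.67897·53100) ≈ 0.592.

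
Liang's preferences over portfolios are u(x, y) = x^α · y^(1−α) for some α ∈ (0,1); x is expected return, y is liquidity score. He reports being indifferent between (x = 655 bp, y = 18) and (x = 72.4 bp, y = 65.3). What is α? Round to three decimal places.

α ≈ 0.369

Indifference: 655^α · 18^(1−α) = 72.4^α · 65.3^(1−α).
Rearrange to (655/72.4)^α = (65.3/18)^(1−α) and take logs: α·2.202429 = (1−α)·1.288620.
So α/(1−α) = (1.288620)/(2.202429) = 0.585090, and α = 0.585090/1.585090 ≈ 0.369.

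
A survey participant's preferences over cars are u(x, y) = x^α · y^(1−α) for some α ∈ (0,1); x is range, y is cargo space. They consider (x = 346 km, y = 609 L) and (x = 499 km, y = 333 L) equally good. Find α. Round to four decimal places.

α ≈ 0.6224

Indifference: 346^α · 609^(1−α) = 499^α · 333^(1−α).
Rearrange to (346/499)^α = (333/609)^(1−α) and take logs: α·-0.3661673 = (1−α)·-0.6036758.
With A = -0.3661673 and B = -0.6036758: α·A = (1−α)·B, so α = B/(A+B) = -0.6036758/-0.9698431 ≈ 0.6224.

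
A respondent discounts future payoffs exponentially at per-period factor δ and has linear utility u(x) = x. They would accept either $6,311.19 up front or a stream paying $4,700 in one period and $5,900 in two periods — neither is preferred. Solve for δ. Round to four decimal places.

δ ≈ 0.7100

Present value of the stream is 4700·δ + 5900·δ². Indifference gives 4700δ + 5900δ² = 6311.19.
So 5900δ² + 4700δ − 6311.19 = 0.
The positive root is δ = [−4700 + √(4700² + 4·5900·6311.19)] / (2·5900) = (−4700 + 13078.000)/11800 ≈ 0.7100.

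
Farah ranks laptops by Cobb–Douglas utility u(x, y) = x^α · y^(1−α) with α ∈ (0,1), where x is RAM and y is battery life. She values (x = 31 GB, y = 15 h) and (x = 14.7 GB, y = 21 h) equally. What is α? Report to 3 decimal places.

The Cobb–Douglas utilities coincide, so 31^α·15^(1−α) = 14.7^α·21^(1−α).
Taking logs: α·ln 31 + (1−α)·ln 15 = α·ln 14.7 + (1−α)·ln 21, i.e. α·0.746140 = (1−α)·0.336472.
With A = 0.746140 and B = 0.336472: α·A = (1−α)·B, so α = B/(A+B) = 0.336472/1.082612 ≈ 0.311.

α ≈ 0.311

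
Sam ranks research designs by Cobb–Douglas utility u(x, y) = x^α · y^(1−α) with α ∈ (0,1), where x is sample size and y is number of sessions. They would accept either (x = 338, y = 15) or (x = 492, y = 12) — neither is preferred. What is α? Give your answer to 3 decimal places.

α ≈ 0.373

Set the two utilities equal: 338^α·15^(1−α) = 492^α·12^(1−α).
Taking logs: α·ln 338 + (1−α)·ln 15 = α·ln 492 + (1−α)·ln 12, i.e. α·-0.375433 = (1−α)·-0.223144.
So α/(1−α) = (-0.223144)/(-0.375433) = 0.594364, and α = 0.594364/1.594364 ≈ 0.373.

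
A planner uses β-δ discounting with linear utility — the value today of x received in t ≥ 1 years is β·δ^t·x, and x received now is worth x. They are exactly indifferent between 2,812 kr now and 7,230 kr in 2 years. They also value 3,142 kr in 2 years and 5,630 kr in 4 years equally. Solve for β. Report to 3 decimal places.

β ≈ 0.697

The second indifference involves only future payoffs, so β cancels: β·δ^2·3142 = β·δ^4·5630, giving δ^2 = 3142/5630 = 0.55808, so δ = 0.74705.
The first indifference: 2812 = β·δ^2·7230, so β = 2812/(δ^2·7230) = 2812/(0.55808·7230) ≈ 0.697.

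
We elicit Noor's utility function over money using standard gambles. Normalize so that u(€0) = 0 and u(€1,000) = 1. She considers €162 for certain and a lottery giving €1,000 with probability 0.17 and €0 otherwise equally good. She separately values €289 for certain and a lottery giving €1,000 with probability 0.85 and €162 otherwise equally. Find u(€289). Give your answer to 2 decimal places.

First, u(€162) = 0.17·u(€1,000) + 0.83·u(€0) = 0.17.
Chaining: u(€289) = 0.85·1.00 + 0.15·0.17 = 0.8755.

0.88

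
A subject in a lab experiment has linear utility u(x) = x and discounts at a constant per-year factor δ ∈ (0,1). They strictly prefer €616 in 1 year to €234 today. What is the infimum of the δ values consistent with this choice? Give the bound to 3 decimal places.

The preference means 234 < δ·616.
Dividing through by 616 gives δ > 0.37987.

δ > 0.380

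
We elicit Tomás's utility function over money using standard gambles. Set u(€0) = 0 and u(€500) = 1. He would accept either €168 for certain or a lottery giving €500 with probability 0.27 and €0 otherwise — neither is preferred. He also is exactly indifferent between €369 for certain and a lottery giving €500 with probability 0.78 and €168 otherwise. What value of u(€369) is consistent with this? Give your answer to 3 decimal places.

0.839

The first gamble pins u(€168): it must equal 0.27·1 + 0.73·0 = 0.27.
Chaining: u(€369) = 0.78·1.00 + 0.22·0.27 = 0.8394.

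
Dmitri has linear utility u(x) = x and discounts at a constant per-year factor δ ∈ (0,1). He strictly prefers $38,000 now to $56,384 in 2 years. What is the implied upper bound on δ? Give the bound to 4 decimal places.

δ < 0.8209

Comparing present values: 38000 > δ^2·56384.
Hence δ^2 < 38000/56384 = 0.67395, and x ↦ x^(1/2) is increasing on (0,∞).
δ < 0.67395^(1/2) = 0.8209.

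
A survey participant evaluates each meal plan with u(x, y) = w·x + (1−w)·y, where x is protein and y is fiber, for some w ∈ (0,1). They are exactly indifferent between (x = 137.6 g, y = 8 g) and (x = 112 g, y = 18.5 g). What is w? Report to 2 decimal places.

w = 0.29

u(137.6,8) = u(112,18.5) means w·137.6 + (1−w)·8 = w·112 + (1−w)·18.5.
w·(137.6−112) = (1−w)·(18.5−8), i.e. w·25.6 = (1−w)·10.5.
So w/(1−w) = 10.5/25.6 = 0.4102, giving w = 10.5/(25.6+10.5) = 0.29.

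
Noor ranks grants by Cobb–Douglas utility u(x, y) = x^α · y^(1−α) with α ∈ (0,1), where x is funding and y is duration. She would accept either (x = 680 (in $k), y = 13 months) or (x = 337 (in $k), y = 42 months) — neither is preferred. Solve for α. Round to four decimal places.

α ≈ 0.6255

Set the two utilities equal: 680^α·13^(1−α) = 337^α·42^(1−α).
Rearrange to (680/337)^α = (42/13)^(1−α) and take logs: α·0.7020099 = (1−α)·1.1727203.
With A = 0.7020099 and B = 1.1727203: α·A = (1−α)·B, so α = B/(A+B) = 1.1727203/1.8747302 ≈ 0.6255.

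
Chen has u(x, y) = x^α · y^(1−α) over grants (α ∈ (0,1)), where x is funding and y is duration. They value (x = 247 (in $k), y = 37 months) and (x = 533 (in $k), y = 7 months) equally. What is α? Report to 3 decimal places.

The Cobb–Douglas utilities coincide, so 247^α·37^(1−α) = 533^α·7^(1−α).
(247/533)^α = (7/37)^(1−α); take logs: α·ln(247/533) = (1−α)·ln(7/37), i.e. α·-0.769133 = (1−α)·-1.665008.
Thus α·(-2.434141) = -1.665008, so α = -1.665008/-2.434141 ≈ 0.684.

α ≈ 0.684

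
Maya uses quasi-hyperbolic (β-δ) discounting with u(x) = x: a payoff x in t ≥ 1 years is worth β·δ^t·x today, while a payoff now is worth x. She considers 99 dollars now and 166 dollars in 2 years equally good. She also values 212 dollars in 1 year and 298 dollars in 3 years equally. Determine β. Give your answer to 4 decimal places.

From the later pair, β·δ^1·212 = β·δ^3·298; dividing through, δ^2 = 212/298 = 0.71141, so δ = 0.84345.
Now use the now-vs-future pair: 99 = β·δ^2·166 gives β = 99/(0.71141·166) ≈ 0.8383.

β ≈ 0.8383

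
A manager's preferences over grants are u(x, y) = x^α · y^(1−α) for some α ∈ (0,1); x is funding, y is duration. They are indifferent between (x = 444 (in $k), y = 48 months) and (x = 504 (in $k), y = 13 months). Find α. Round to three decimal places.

Set the two utilities equal: 444^α·48^(1−α) = 504^α·13^(1−α).
Taking logs: α·ln 444 + (1−α)·ln 48 = α·ln 504 + (1−α)·ln 13, i.e. α·-0.126752 = (1−α)·-1.306252.
With A = -0.126752 and B = -1.306252: α·A = (1−α)·B, so α = B/(A+B) = -1.306252/-1.433004 ≈ 0.912.

α ≈ 0.912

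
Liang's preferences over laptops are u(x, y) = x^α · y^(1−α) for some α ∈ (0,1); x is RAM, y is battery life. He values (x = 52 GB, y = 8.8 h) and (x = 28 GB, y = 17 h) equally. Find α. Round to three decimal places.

Indifference: 52^α · 8.8^(1−α) = 28^α · 17^(1−α).
Rearrange to (52/28)^α = (17/8.8)^(1−α) and take logs: α·0.619039 = (1−α)·0.658462.
Thus α·(1.277501) = 0.658462, so α = 0.658462/1.277501 ≈ 0.515.

α ≈ 0.515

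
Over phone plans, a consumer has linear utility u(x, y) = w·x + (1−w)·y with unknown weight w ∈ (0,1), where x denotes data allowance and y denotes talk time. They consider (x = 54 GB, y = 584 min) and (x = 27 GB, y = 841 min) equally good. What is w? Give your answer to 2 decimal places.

w = 0.90

u(54,584) = u(27,841) means w·54 + (1−w)·584 = w·27 + (1−w)·841.
Rearranging, 27·w − 257·(1−w) = 0.
Hence w = 257/(27+257) = 257/284 = 0.90.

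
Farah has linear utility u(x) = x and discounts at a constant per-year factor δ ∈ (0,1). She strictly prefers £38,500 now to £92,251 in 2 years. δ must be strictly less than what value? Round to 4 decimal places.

δ < 0.6460

Under u(x) = x this choice says 38500 > δ^2·92251.
So δ^2 < 38500/92251 = 0.41734; taking the square root of both positive sides preserves the inequality.
δ < 0.41734^(1/2) = 0.6460.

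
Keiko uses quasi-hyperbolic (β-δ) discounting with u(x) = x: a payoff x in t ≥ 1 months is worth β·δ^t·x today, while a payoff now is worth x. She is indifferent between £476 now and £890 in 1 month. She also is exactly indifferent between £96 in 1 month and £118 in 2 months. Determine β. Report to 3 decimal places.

β ≈ 0.657

From the later pair, β·δ^1·96 = β·δ^2·118; dividing through, δ = 96/118 = 0.81356.
The first indifference: 476 = β·δ·890, so β = 476/(δ·890) = 476/(0.81356·890) ≈ 0.657.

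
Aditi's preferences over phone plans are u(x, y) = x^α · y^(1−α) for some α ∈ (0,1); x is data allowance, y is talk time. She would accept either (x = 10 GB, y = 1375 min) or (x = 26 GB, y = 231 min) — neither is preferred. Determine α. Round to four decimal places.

α ≈ 0.6512

Set the two utilities equal: 10^α·1375^(1−α) = 26^α·231^(1−α).
Rearrange to (10/26)^α = (231/1375)^(1−α) and take logs: α·-0.9555114 = (1−α)·-1.7837913.
So α/(1−α) = (-1.7837913)/(-0.9555114) = 1.8668446, and α = 1.8668446/2.8668446 ≈ 0.6512.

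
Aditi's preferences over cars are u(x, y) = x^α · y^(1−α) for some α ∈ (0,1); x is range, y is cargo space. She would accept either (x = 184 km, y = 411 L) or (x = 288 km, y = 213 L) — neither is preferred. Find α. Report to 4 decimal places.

Set the two utilities equal: 184^α·411^(1−α) = 288^α·213^(1−α).
Rearrange to (184/288)^α = (213/411)^(1−α) and take logs: α·-0.4480247 = (1−α)·-0.6573010.
Thus α·(-1.1053257) = -0.6573010, so α = -0.6573010/-1.1053257 ≈ 0.5947.

α ≈ 0.5947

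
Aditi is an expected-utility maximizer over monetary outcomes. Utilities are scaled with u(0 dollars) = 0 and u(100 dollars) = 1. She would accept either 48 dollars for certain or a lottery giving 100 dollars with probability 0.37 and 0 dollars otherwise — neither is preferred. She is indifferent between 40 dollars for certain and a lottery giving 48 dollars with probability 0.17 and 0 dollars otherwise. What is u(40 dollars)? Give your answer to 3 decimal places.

First, u(48 dollars) = 0.37·u(100 dollars) + 0.63·u(0 dollars) = 0.37.
Chaining: u(40 dollars) = 0.17·0.37 + 0.83·0.00 = 0.0629.

0.063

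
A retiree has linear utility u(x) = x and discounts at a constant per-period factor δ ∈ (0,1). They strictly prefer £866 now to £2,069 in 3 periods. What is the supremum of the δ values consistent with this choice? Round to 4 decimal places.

Under u(x) = x this choice says 866 > δ^3·2069.
So δ^3 < 866/2069 = 0.41856; taking the cube root of both positive sides preserves the inequality.
δ < (866/2069)^(1/3) ≈ 0.7480.

δ < 0.7480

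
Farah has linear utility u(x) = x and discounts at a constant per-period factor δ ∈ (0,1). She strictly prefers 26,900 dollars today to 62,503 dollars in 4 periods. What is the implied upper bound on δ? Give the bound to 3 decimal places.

Comparing present values: 26900 > δ^4·62503.
Dividing by 62503: δ^4 < 0.43038. Both sides are positive, so the 4th root keeps the direction.
δ < (26900/62503)^(1/4) ≈ 0.810.

δ < 0.810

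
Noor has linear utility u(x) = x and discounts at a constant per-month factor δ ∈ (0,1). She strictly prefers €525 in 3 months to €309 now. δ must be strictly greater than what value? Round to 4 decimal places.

δ > 0.8380

Under u(x) = x this choice says 309 < δ^3·525.
So δ^3 > 309/525 = 0.58857; taking the cube root of both positive sides preserves the inequality.
δ > 0.58857^(1/3) = 0.8380.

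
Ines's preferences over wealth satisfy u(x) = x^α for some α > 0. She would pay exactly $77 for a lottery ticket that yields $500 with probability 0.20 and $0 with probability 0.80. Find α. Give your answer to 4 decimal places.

The lottery's expected utility is 0.20·u(500) + 0.80·u(0) = 0.20·500^α (since u(0) = 0 for α > 0).
Indifference: 77^α = 0.20·500^α, so (77/500)^α = 0.20.
α = ln(0.20) / ln(77/500) = -1.6094379/-1.8708027 ≈ 0.8603.

α ≈ 0.8603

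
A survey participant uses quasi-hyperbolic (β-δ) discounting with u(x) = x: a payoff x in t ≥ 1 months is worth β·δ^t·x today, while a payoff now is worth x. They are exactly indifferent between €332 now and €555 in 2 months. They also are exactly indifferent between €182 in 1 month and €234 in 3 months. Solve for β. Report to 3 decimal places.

From the later pair, β·δ^1·182 = β·δ^3·234; dividing through, δ^2 = 182/234 = 0.77778, so δ = 0.88192.
The first indifference: 332 = β·δ^2·555, so β = 332/(δ^2·555) = 332/(0.77778·555) ≈ 0.769.

β ≈ 0.769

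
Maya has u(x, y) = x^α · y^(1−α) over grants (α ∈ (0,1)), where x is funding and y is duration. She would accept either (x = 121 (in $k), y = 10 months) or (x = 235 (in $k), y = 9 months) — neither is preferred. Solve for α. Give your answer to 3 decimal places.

α ≈ 0.137

Set the two utilities equal: 121^α·10^(1−α) = 235^α·9^(1−α).
Rearrange to (121/235)^α = (9/10)^(1−α) and take logs: α·-0.663795 = (1−α)·-0.105361.
So α/(1−α) = (-0.105361)/(-0.663795) = 0.158725, and α = 0.158725/1.158725 ≈ 0.137.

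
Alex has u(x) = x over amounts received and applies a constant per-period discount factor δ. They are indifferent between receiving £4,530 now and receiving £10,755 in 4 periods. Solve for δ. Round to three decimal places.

δ ≈ 0.806

Indifference means u(4530) = δ^4 · u(10755), so δ^4 = u(4530)/u(10755).
With u(x) = x: δ^4 = 4530/10755 = 0.42120.
Taking the 4th root: δ = 0.42120^(1/4) ≈ 0.806.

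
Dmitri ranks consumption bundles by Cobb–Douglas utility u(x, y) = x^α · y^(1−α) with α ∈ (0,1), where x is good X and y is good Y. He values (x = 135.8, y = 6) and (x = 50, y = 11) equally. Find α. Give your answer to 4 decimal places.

Indifference: 135.8^α · 6^(1−α) = 50^α · 11^(1−α).
(135.8/50)^α = (11/6)^(1−α); take logs: α·ln(135.8/50) = (1−α)·ln(11/6), i.e. α·0.9991602 = (1−α)·0.6061358.
With A = 0.9991602 and B = 0.6061358: α·A = (1−α)·B, so α = B/(A+B) = 0.6061358/1.6052960 ≈ 0.3776.

α ≈ 0.3776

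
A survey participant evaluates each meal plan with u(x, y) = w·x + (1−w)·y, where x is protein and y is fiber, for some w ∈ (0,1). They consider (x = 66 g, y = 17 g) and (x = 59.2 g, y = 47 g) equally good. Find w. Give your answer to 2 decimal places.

w = 0.82

Indifference: w·66 + (1−w)·17 = w·59.2 + (1−w)·47.
Collecting terms: w·6.8 = (1−w)·30.
So w/(1−w) = 30/6.8 = 4.4118, giving w = 30/(6.8+30) = 0.82.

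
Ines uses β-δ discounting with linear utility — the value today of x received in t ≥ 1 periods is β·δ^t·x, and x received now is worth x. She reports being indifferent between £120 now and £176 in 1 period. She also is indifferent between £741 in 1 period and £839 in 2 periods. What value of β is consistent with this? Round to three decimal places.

The second indifference involves only future payoffs, so β cancels: β·δ^1·741 = β·δ^2·839, giving δ = 741/839 = 0.88319.
Substituting δ into 120 = β·δ·176: β = 120/(155.442) ≈ 0.772.

β ≈ 0.772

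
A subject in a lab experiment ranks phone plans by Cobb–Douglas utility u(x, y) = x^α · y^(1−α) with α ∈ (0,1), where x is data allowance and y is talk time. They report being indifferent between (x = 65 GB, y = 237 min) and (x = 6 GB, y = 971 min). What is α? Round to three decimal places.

α ≈ 0.372

Indifference: 65^α · 237^(1−α) = 6^α · 971^(1−α).
(65/6)^α = (971/237)^(1−α); take logs: α·ln(65/6) = (1−α)·ln(971/237), i.e. α·2.382628 = (1−α)·1.410266.
So α/(1−α) = (1.410266)/(2.382628) = 0.591895, and α = 0.591895/1.591895 ≈ 0.372.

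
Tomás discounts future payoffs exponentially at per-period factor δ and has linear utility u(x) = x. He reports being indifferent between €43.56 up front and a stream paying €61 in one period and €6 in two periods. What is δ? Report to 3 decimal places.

The stream is worth 61δ + 6δ² today, so 61δ + 6δ² = 43.56.
So 6δ² + 61δ − 43.56 = 0.
δ = (−61 + √(61² + 4·6·43.56)) / (2·6) = (−61 + √4766.44) / 12 ≈ 0.670.

δ ≈ 0.670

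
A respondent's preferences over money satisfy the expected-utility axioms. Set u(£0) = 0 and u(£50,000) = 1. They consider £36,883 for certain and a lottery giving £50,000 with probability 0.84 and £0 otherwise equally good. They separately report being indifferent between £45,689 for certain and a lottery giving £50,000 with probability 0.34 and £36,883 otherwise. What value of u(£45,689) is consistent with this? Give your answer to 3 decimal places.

From the first indifference, u(£36,883) = 0.84·u(£50,000) + 0.16·u(£0) = 0.84·1 + 0.16·0 = 0.84.
The second indifference gives u(£45,689) = 0.34·u(£50,000) + 0.66·u(£36,883) = 0.34·1.00 + 0.66·0.84 = 0.8944.

0.894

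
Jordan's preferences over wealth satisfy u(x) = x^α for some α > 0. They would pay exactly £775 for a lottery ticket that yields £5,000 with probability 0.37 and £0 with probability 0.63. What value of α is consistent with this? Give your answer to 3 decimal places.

Since u(0) = 0, the lottery's EU is 0.37·5000^α.
Equating: 775^α = 0.37·5000^α, i.e. 0.1550^α = 0.37.
α = ln(0.37) / ln(775/5000) = -0.994252/-1.864330 ≈ 0.533.

α ≈ 0.533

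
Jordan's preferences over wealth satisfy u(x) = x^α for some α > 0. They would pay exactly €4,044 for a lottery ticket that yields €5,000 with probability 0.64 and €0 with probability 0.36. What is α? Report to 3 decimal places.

α ≈ 2.103

Since u(0) = 0, the lottery's EU is 0.64·5000^α.
Equating: 4044^α = 0.64·5000^α, i.e. 0.8088^α = 0.64.
α = ln(0.64) / ln(4044/5000) = -0.446287/-0.212204 ≈ 2.103.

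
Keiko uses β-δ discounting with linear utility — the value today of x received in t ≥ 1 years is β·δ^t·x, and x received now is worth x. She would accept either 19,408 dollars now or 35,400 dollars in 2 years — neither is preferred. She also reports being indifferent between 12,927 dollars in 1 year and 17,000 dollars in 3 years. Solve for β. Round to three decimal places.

The second indifference involves only future payoffs, so β cancels: β·δ^1·12927 = β·δ^3·17000, giving δ^2 = 12927/17000 = 0.76041, so δ = 0.87202.
The first indifference: 19408 = β·δ^2·35400, so β = 19408/(δ^2·35400) = 19408/(0.76041·35400) ≈ 0.721.

β ≈ 0.721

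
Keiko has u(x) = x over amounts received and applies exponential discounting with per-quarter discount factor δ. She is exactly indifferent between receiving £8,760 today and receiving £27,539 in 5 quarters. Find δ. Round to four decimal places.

The payoff in 5 quarters is discounted by δ^5, so u(8760) = δ^5·u(27539) and δ^5 = u(8760)/u(27539).
With u(x) = x: δ^5 = 8760/27539 = 0.31809.
So δ = 0.31809^(1/5) ≈ 0.7953.

δ ≈ 0.7953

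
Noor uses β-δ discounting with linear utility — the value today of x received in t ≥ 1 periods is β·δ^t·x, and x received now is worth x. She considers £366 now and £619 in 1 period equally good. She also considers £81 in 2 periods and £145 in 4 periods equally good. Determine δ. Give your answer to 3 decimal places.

δ ≈ 0.747

The second indifference involves only future payoffs, so β cancels: β·δ^2·81 = β·δ^4·145, giving δ^2 = 81/145 = 0.55862, so δ = 0.74741.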